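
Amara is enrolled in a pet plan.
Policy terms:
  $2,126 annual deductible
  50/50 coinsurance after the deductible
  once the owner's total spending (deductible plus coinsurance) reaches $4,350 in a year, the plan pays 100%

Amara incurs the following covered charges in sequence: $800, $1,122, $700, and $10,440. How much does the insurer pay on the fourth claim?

Claim 1 ($800): entire amount goes to the deductible. Cost to owner: $800. OOP to date $800. Insurer: $800 − $800 = $0.
Claim 2 ($1,122): all of it applies to the deductible. Cost to owner: $1,122. OOP to date $1,922. Insurer: $1,122 − $1,122 = $0.
Claim 3 ($700): deductible takes $204, $496 remains; owner's 50% is $248. Cost to owner: $452. OOP to date $2,374. Insurer: $700 − $452 = $248.
Claim 4 ($10,440): 50% coinsurance on $10,440 = $5,220. That would push OOP to $7,594, over the $4,350 cap, so owner pays $4,350 − $2,374 = $1,976. Insurer: $10,440 − $1,976 = $8,464.

$8,464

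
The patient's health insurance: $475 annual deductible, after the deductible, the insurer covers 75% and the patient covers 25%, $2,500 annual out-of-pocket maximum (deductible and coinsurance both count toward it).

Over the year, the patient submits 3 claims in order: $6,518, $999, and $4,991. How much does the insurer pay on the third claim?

$4,726.50

Claim 1 — $6,518: deductible takes $475, $6,043 remains; 25% of $6,043 = $1,510.75. Patient pays $1,985.75; OOP now $1,985.75. Plan pays $6,518 − $1,985.75 = $4,532.25.
Claim 2 — $999: deductible met; 25% of $999 = $249.75. Patient owes $249.75 (running OOP $2,235.50). Insurer: $999 − $249.75 = $749.25.
Claim 3 — $4,991: deductible already satisfied, so patient's share is 25% × $4,991 = $1,247.75. Adding that to $2,235.50 gives $3,483.25, past the $2,500 cap; patient pays only $2,500 − $2,235.50 = $264.50. Insurer: $4,991 − $264.50 = $4,726.50.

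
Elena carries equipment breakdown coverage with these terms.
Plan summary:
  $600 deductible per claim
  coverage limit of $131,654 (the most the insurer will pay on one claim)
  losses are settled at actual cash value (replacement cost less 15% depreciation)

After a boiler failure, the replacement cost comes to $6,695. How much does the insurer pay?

$5,090.75

At 15% depreciation, ACV = $6,695 − $1,004.25 = $5,690.75.
After the deductible, $5,690.75 − $600 = $5,090.75 remains.
$5,090.75 ≤ $131,654, so the limit doesn't bind; insurer pays $5,090.75.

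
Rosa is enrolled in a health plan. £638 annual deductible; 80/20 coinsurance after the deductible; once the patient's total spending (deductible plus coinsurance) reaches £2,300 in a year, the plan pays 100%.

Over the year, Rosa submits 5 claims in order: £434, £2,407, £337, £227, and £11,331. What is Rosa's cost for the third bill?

#1 (£434): all of it applies to the deductible. Cost to patient: £434. OOP to date £434.
#2 (£2,407): deductible takes £204, £2,203 remains; coinsurance £2,203 × 20% = £440.60. Patient owes £644.60 (running OOP £1,078.60).
#3 (£337): deductible met; 20% of £337 = £67.40. Patient owes £67.40 (running OOP £1,146).

£67.40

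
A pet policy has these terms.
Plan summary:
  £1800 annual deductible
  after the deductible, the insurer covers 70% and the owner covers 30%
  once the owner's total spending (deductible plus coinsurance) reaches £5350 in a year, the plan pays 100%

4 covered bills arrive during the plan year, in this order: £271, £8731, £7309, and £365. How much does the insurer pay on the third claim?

Claim 1 (£271): fully absorbed by the deductible. Owner pays £271; OOP now £271. Plan pays £271 − £271 = £0.
Claim 2 (£8731): £1529 to deductible, leaving £7202; 30% of £7202 = £2160.60. Owner pays £3689.60; OOP now £3960.60. Insurer: £8731 − £3689.60 = £5041.40.
Claim 3 (£7309): 30% coinsurance on £7309 = £2192.70. That would push OOP to £6153.30, over the £5350 cap, so owner pays £5350 − £3960.60 = £1389.40. Insurer: £7309 − £1389.40 = £5919.60.

£5919.60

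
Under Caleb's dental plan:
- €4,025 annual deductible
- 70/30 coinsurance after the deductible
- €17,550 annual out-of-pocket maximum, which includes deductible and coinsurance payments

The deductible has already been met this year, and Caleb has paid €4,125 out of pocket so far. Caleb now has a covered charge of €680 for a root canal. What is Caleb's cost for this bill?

€204

The deductible is already satisfied, so the full bill goes to coinsurance.
Coinsurance: €680 × 30% = €204.
Year-to-date out-of-pocket becomes €4,125 + €204 = €4,329, still under the €17,550 maximum, so no cap applies.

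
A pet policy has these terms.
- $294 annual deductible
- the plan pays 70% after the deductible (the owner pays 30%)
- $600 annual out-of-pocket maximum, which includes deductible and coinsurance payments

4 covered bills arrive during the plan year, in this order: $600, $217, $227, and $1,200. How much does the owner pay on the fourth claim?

$81

Bill 1, $600: $294 finishes the deductible; $306 goes to coinsurance; owner's 30% is $91.80. Owner pays $385.80; OOP now $385.80.
Bill 2, $217: deductible already satisfied, so owner's share is 30% × $217 = $65.10. Owner pays $65.10; OOP now $450.90.
Bill 3, $227: deductible already satisfied, so owner's share is 30% × $227 = $68.10. Owner owes $68.10 (running OOP $519).
Bill 4, $1,200: deductible already satisfied, so owner's share is 30% × $1,200 = $360. That would push OOP to $879, over the $600 cap, so owner pays $600 − $519 = $81.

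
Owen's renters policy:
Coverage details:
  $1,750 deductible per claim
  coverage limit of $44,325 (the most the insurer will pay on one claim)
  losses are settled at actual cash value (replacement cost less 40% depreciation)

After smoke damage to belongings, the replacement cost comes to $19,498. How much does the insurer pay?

Depreciate 40%: the covered value is $19,498 × 0.6 = $11,698.80.
Subtract the deductible: $11,698.80 − $1,750 = $9,948.80.
$9,948.80 ≤ $44,325, so the limit doesn't bind; insurer pays $9,948.80.

$9,948.80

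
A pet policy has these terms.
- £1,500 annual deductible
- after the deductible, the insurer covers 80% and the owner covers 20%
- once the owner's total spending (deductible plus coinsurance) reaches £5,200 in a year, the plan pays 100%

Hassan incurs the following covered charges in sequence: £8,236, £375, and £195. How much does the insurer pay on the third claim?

£156

Claim 1 — £8,236: £1,500 to deductible, leaving £6,736; coinsurance £6,736 × 20% = £1,347.20. Owner pays £2,847.20; OOP now £2,847.20. Plan pays £8,236 − £2,847.20 = £5,388.80.
Claim 2 — £375: 20% coinsurance on £375 = £75. Owner owes £75 (running OOP £2,922.20). Insurer: £375 − £75 = £300.
Claim 3 — £195: 20% coinsurance on £195 = £39. Cost to owner: £39. OOP to date £2,961.20. Insurer: £195 − £39 = £156.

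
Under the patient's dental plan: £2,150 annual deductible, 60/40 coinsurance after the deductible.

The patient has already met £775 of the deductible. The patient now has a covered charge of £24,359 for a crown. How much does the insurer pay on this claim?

£13,790.40

£775 of the £2,150 deductible is already met, leaving £1,375.
That leaves £24,359 − £1,375 = £22,984 for coinsurance.
Coinsurance: £22,984 × 40% = £9,193.60.
That puts the patient's cost at £1,375 + £9,193.60 = £10,568.60.
The insurer covers the remainder: £24,359 − £10,568.60 = £13,790.40.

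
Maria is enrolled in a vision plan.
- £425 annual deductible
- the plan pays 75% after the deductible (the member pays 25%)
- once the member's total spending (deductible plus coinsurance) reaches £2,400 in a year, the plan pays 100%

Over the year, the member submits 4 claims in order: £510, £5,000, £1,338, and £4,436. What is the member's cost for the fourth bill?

Claim 1 (£510): deductible takes £425, £85 remains; member's 25% is £21.25. Member pays £446.25; OOP now £446.25.
Claim 2 (£5,000): 25% coinsurance on £5,000 = £1,250. Member pays £1,250; OOP now £1,696.25.
Claim 3 (£1,338): deductible met; 25% of £1,338 = £334.50. Member owes £334.50 (running OOP £2,030.75).
Claim 4 (£4,436): deductible already satisfied, so member's share is 25% × £4,436 = £1,109. OOP would hit £3,139.75 > £2,400, so the cap limits the member to £2,400 − £2,030.75 = £369.25.

£369.25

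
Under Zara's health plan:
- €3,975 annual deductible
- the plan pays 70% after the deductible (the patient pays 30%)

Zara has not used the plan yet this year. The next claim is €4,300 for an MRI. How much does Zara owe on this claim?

Deductible not yet touched, so the first €3,975 of the bill goes to the deductible.
The remaining €325 (= €4,300 − €3,975) moves to coinsurance.
Coinsurance: €325 × 30% = €97.50.
So the patient owes €3,975 + €97.50 = €4,072.50.

€4,072.50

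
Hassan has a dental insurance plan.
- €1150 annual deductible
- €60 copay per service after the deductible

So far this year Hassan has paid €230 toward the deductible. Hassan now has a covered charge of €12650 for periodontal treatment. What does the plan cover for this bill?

€11670

€230 of the €1150 deductible is already met, leaving €920.
The remaining €11730 (= €12650 − €920) moves to the copay.
Copay on this service: €60.
Patient responsibility: €920 + €60 = €980.
The insurer covers the remainder: €12650 − €980 = €11670.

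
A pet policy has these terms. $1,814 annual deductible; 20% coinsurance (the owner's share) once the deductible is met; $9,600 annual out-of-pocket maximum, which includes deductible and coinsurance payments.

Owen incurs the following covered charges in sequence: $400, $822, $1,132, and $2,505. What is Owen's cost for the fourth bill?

$501

Claim 1 — $400: entire amount goes to the deductible. Owner owes $400 (running OOP $400).
Claim 2 — $822: fully absorbed by the deductible. Owner owes $822 (running OOP $1,222).
Claim 3 — $1,132: $592 finishes the deductible; $540 goes to coinsurance; 20% of $540 = $108. Owner pays $700; OOP now $1,922.
Claim 4 — $2,505: deductible already satisfied, so owner's share is 20% × $2,505 = $501. Owner owes $501 (running OOP $2,423).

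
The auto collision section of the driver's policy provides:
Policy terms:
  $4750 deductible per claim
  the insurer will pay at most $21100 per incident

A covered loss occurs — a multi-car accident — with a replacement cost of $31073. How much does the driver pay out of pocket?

Less the $4750 deductible: $31073 − $4750 = $26323.
The $21100 per-incident cap binds; insurer pays $21100.
The driver bears the rest of the original loss: $31073 − $21100 = $9973.

$9973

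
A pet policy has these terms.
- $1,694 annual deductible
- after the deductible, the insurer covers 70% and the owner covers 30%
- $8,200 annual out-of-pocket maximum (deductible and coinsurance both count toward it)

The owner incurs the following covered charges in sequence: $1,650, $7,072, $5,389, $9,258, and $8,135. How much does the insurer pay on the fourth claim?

Claim 1 — $1,650: fully absorbed by the deductible. Cost to owner: $1,650. OOP to date $1,650. Insurer: $1,650 − $1,650 = $0.
Claim 2 — $7,072: $44 to deductible, leaving $7,028; 30% of $7,028 = $2,108.40. Owner owes $2,152.40 (running OOP $3,802.40). Insurer: $7,072 − $2,152.40 = $4,919.60.
Claim 3 — $5,389: 30% coinsurance on $5,389 = $1,616.70. Owner owes $1,616.70 (running OOP $5,419.10). Plan pays $5,389 − $1,616.70 = $3,772.30.
Claim 4 — $9,258: deductible met; 30% of $9,258 = $2,777.40. Owner owes $2,777.40 (running OOP $8,196.50). Plan pays $9,258 − $2,777.40 = $6,480.60.

$6,480.60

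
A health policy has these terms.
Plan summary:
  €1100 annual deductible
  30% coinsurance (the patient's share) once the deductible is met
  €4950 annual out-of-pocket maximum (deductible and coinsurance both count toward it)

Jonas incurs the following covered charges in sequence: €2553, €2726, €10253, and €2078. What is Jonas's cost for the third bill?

€2596.30

Bill 1, €2553: €1100 to deductible, leaving €1453; 30% of €1453 = €435.90. Cost to patient: €1535.90. OOP to date €1535.90.
Bill 2, €2726: deductible already satisfied, so patient's share is 30% × €2726 = €817.80. Patient pays €817.80; OOP now €2353.70.
Bill 3, €10253: 30% coinsurance on €10253 = €3075.90. Adding that to €2353.70 gives €5429.60, past the €4950 cap; patient pays only €4950 − €2353.70 = €2596.30.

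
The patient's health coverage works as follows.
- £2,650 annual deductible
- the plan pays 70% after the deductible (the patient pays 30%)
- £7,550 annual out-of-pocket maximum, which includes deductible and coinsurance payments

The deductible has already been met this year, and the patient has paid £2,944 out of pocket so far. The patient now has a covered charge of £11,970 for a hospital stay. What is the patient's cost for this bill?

£3,591

With the deductible met, the entire £11,970 is subject to coinsurance.
30% of £11,970 = £3,591 falls to the patient.
Year-to-date out-of-pocket becomes £2,944 + £3,591 = £6,535, still under the £7,550 maximum, so no cap applies.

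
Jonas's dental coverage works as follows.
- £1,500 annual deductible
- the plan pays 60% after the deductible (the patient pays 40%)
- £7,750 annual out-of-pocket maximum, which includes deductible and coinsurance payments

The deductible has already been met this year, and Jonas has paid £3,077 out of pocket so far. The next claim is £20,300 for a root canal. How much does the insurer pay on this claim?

With the deductible met, the entire £20,300 is subject to coinsurance.
40% of £20,300 = £8,120 falls to the patient.
That would bring total out-of-pocket to £11,197, past the £7,750 cap. The patient is capped at £7,750 − £3,077 = £4,673 on this claim.
The plan picks up £20,300 − £4,673 = £15,627.

£15,627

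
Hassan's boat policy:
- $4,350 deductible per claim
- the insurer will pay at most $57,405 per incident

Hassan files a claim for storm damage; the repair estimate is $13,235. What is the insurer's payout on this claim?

Subtract the deductible: $13,235 − $4,350 = $8,885.
$8,885 ≤ $57,405, so the limit doesn't bind; insurer pays $8,885.

$8,885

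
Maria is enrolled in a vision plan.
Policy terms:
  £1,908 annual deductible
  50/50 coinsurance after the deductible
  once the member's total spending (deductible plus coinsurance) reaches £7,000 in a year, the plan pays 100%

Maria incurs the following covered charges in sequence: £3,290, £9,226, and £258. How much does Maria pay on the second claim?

Claim 1 (£3,290): £1,908 finishes the deductible; £1,382 goes to coinsurance; member's 50% is £691. Cost to member: £2,599. OOP to date £2,599.
Claim 2 (£9,226): deductible met; 50% of £9,226 = £4,613. That would push OOP to £7,212, over the £7,000 cap, so member pays £7,000 − £2,599 = £4,401.

£4,401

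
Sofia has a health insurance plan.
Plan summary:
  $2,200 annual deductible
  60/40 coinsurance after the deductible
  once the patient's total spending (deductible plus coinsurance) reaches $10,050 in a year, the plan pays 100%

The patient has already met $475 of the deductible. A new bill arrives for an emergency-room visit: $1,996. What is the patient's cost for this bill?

$1,833.40

$475 of the $2,200 deductible is already met, leaving $1,725.
That leaves $1,996 − $1,725 = $271 for coinsurance.
Coinsurance: $271 × 40% = $108.40.
So the patient owes $1,725 + $108.40 = $1,833.40 before any cap.
Total out-of-pocket so far would be $475 + $1,833.40 = $2,308.40, below the $10,050 cap — no reduction.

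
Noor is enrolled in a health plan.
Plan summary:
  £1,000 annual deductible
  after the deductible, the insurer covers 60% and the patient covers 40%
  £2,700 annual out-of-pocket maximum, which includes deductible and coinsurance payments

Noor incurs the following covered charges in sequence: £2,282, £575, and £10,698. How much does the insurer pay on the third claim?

£9,740.80

Claim 1 — £2,282: deductible takes £1,000, £1,282 remains; patient's 40% is £512.80. Cost to patient: £1,512.80. OOP to date £1,512.80. Insurer: £2,282 − £1,512.80 = £769.20.
Claim 2 — £575: deductible already satisfied, so patient's share is 40% × £575 = £230. Patient pays £230; OOP now £1,742.80. Plan pays £575 − £230 = £345.
Claim 3 — £10,698: deductible met; 40% of £10,698 = £4,279.20. Adding that to £1,742.80 gives £6,022, past the £2,700 cap; patient pays only £2,700 − £1,742.80 = £957.20. Plan pays £10,698 − £957.20 = £9,740.80.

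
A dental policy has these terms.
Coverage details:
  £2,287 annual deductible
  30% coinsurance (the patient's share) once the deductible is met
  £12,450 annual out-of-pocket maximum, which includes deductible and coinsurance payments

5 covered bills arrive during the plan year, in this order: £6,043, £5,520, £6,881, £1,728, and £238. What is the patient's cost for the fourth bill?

Bill 1, £6,043: £2,287 to deductible, leaving £3,756; patient's 30% is £1,126.80. Cost to patient: £3,413.80. OOP to date £3,413.80.
Bill 2, £5,520: deductible already satisfied, so patient's share is 30% × £5,520 = £1,656. Cost to patient: £1,656. OOP to date £5,069.80.
Bill 3, £6,881: deductible met; 30% of £6,881 = £2,064.30. Cost to patient: £2,064.30. OOP to date £7,134.10.
Bill 4, £1,728: deductible already satisfied, so patient's share is 30% × £1,728 = £518.40. Patient owes £518.40 (running OOP £7,652.50).

£518.40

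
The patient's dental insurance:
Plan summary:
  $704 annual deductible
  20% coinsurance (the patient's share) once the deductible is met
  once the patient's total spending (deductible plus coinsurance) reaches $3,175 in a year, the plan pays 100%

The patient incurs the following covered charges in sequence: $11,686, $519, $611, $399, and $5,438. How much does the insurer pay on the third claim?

$488.80

#1 ($11,686): deductible takes $704, $10,982 remains; patient's 20% is $2,196.40. Patient pays $2,900.40; OOP now $2,900.40. Plan pays $11,686 − $2,900.40 = $8,785.60.
#2 ($519): 20% coinsurance on $519 = $103.80. Patient pays $103.80; OOP now $3,004.20. Plan pays $519 − $103.80 = $415.20.
#3 ($611): deductible already satisfied, so patient's share is 20% × $611 = $122.20. Patient pays $122.20; OOP now $3,126.40. Insurer: $611 − $122.20 = $488.80.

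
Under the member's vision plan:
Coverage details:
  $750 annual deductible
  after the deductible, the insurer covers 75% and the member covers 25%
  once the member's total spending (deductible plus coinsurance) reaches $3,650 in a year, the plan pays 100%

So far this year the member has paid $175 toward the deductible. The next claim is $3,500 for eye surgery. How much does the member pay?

Deductible still to meet: $750 − $175 = $575.
That leaves $3,500 − $575 = $2,925 for coinsurance.
Member's 25% share of $2,925 is $731.25.
Member responsibility before any cap: $575 + $731.25 = $1,306.25.
Year-to-date out-of-pocket becomes $175 + $1,306.25 = $1,481.25, still under the $3,650 maximum, so no cap applies.

$1,306.25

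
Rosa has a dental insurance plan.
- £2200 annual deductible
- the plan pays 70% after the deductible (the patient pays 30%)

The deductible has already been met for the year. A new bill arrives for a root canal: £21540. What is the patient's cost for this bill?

£6462

The deductible is already satisfied, so the full bill goes to coinsurance.
30% of £21540 = £6462 falls to the patient.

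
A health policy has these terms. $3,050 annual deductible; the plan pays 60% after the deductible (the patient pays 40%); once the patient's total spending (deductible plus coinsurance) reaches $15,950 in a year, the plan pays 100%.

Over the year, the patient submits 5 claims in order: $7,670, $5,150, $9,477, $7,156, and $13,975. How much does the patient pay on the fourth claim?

Bill 1, $7,670: deductible takes $3,050, $4,620 remains; coinsurance $4,620 × 40% = $1,848. Patient owes $4,898 (running OOP $4,898).
Bill 2, $5,150: deductible met; 40% of $5,150 = $2,060. Cost to patient: $2,060. OOP to date $6,958.
Bill 3, $9,477: 40% coinsurance on $9,477 = $3,790.80. Patient owes $3,790.80 (running OOP $10,748.80).
Bill 4, $7,156: deductible already satisfied, so patient's share is 40% × $7,156 = $2,862.40. Patient pays $2,862.40; OOP now $13,611.20.

$2,862.40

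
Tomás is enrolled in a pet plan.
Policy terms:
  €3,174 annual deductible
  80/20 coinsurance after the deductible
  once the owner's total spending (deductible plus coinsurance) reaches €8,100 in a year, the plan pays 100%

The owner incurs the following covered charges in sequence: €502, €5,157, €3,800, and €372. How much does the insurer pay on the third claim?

Bill 1, €502: entire amount goes to the deductible. Cost to owner: €502. OOP to date €502. Plan pays €502 − €502 = €0.
Bill 2, €5,157: €2,672 to deductible, leaving €2,485; coinsurance €2,485 × 20% = €497. Owner owes €3,169 (running OOP €3,671). Plan pays €5,157 − €3,169 = €1,988.
Bill 3, €3,800: deductible met; 20% of €3,800 = €760. Owner pays €760; OOP now €4,431. Plan pays €3,800 − €760 = €3,040.

€3,040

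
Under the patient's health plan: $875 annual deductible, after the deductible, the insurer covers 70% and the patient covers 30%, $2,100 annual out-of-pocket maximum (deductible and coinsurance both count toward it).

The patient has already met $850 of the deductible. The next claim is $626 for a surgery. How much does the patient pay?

Remaining deductible: $875 − $850 = $25.
After the $25 deductible portion, $626 − $25 = $601 is subject to coinsurance.
Coinsurance: $601 × 30% = $180.30.
That puts the patient's cost at $25 + $180.30 = $205.30 before any cap.
Year-to-date out-of-pocket becomes $850 + $205.30 = $1,055.30, still under the $2,100 maximum, so no cap applies.

$205.30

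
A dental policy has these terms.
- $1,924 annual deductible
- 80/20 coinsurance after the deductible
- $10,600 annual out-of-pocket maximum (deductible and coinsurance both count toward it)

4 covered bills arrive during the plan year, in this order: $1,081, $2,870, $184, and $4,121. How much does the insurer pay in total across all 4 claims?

#1 ($1,081): all of it applies to the deductible. Cost to patient: $1,081. OOP to date $1,081. Plan pays $1,081 − $1,081 = $0.
#2 ($2,870): $843 to deductible, leaving $2,027; patient's 20% is $405.40. Patient pays $1,248.40; OOP now $2,329.40. Plan pays $2,870 − $1,248.40 = $1,621.60.
#3 ($184): deductible already satisfied, so patient's share is 20% × $184 = $36.80. Cost to patient: $36.80. OOP to date $2,366.20. Plan pays $184 − $36.80 = $147.20.
#4 ($4,121): deductible met; 20% of $4,121 = $824.20. Patient pays $824.20; OOP now $3,190.40. Insurer: $4,121 − $824.20 = $3,296.80.
Insurer total = bills − patient's total = $8,256 − $3,190.40 = $5,065.60.

$5,065.60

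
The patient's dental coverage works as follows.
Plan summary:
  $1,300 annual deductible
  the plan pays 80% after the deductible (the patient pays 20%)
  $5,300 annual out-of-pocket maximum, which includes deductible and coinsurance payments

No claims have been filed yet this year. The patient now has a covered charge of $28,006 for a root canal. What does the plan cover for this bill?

Nothing has been paid toward the $1,300 deductible, so the first $1,300 of this charge is applied there.
After the $1,300 deductible portion, $28,006 − $1,300 = $26,706 is subject to coinsurance.
Coinsurance: $26,706 × 20% = $5,341.20.
That puts the patient's cost at $1,300 + $5,341.20 = $6,641.20 before any cap.
Adding $6,641.20 to the $0 already spent would give $6,641.20, which exceeds the $5,300 cap; the patient pays just $5,300 − $0 = $5,300.
The insurer covers the remainder: $28,006 − $5,300 = $22,706.

$22,706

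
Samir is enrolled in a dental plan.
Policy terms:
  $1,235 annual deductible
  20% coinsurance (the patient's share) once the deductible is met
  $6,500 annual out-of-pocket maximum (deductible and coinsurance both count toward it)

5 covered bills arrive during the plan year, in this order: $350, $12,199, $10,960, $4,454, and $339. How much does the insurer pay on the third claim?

$8,768

#1 ($350): all of it applies to the deductible. Patient pays $350; OOP now $350. Insurer: $350 − $350 = $0.
#2 ($12,199): $885 finishes the deductible; $11,314 goes to coinsurance; patient's 20% is $2,262.80. Patient owes $3,147.80 (running OOP $3,497.80). Plan pays $12,199 − $3,147.80 = $9,051.20.
#3 ($10,960): deductible already satisfied, so patient's share is 20% × $10,960 = $2,192. Cost to patient: $2,192. OOP to date $5,689.80. Insurer: $10,960 − $2,192 = $8,768.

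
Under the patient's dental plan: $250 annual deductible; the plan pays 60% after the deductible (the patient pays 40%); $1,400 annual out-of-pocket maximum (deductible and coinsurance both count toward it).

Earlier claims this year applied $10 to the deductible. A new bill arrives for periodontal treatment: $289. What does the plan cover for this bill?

$29.40

$10 of the $250 deductible is already met, leaving $240.
After the $240 deductible portion, $289 − $240 = $49 is subject to coinsurance.
Coinsurance: $49 × 40% = $19.60.
So the patient owes $240 + $19.60 = $259.60 before any cap.
Cumulative spending $10 + $259.60 = $269.60 stays under the $1,400 maximum.
The plan picks up $289 − $259.60 = $29.40.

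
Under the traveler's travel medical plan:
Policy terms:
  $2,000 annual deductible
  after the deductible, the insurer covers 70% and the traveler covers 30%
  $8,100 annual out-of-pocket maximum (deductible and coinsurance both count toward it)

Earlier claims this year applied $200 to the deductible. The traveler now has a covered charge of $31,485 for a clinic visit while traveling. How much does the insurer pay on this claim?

$200 of the $2,000 deductible is already met, leaving $1,800.
That leaves $31,485 − $1,800 = $29,685 for coinsurance.
Traveler's 30% share of $29,685 is $8,905.50.
That puts the traveler's cost at $1,800 + $8,905.50 = $10,705.50 before any cap.
Year-to-date out-of-pocket would reach $200 + $10,705.50 = $10,905.50, above the $8,100 maximum, so the traveler pays only $8,100 − $200 = $7,900.
Insurer pays the balance: $31,485 − $7,900 = $23,585.

$23,585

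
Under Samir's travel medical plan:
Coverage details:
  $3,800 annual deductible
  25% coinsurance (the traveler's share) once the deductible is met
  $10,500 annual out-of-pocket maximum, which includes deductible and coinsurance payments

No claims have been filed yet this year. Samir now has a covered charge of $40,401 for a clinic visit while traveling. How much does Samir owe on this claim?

$10,500

The full $3,800 deductible is still open; $3,800 of this bill applies to it.
The remaining $36,601 (= $40,401 − $3,800) moves to coinsurance.
Coinsurance: $36,601 × 25% = $9,150.25.
That puts the traveler's cost at $3,800 + $9,150.25 = $12,950.25 before any cap.
Year-to-date out-of-pocket would reach $0 + $12,950.25 = $12,950.25, above the $10,500 maximum, so the traveler pays only $10,500 − $0 = $10,500.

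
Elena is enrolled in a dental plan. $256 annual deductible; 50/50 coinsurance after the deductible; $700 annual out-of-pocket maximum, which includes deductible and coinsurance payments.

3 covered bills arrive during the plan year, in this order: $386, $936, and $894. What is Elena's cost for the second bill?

#1 ($386): $256 finishes the deductible; $130 goes to coinsurance; 50% of $130 = $65. Cost to patient: $321. OOP to date $321.
#2 ($936): 50% coinsurance on $936 = $468. That would push OOP to $789, over the $700 cap, so patient pays $700 − $321 = $379.

$379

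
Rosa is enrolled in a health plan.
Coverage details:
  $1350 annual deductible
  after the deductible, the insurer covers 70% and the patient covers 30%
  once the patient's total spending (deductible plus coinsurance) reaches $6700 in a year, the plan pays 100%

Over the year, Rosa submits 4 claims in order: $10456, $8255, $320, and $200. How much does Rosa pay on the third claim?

Claim 1 ($10456): deductible takes $1350, $9106 remains; patient's 30% is $2731.80. Patient owes $4081.80 (running OOP $4081.80).
Claim 2 ($8255): deductible already satisfied, so patient's share is 30% × $8255 = $2476.50. Cost to patient: $2476.50. OOP to date $6558.30.
Claim 3 ($320): 30% coinsurance on $320 = $96. Patient owes $96 (running OOP $6654.30).

$96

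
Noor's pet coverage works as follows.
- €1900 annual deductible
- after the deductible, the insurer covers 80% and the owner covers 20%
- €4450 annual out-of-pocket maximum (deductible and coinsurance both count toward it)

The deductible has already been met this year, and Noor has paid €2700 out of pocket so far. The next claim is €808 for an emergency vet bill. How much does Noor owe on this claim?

With the deductible met, the entire €808 is subject to coinsurance.
20% of €808 = €161.60 falls to the owner.
Year-to-date out-of-pocket becomes €2700 + €161.60 = €2861.60, still under the €4450 maximum, so no cap applies.

€161.60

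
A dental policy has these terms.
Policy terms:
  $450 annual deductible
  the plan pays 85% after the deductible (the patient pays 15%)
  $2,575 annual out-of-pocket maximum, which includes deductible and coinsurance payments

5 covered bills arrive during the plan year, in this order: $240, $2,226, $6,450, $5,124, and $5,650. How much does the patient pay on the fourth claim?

Claim 1 ($240): fully absorbed by the deductible. Patient owes $240 (running OOP $240).
Claim 2 ($2,226): deductible takes $210, $2,016 remains; patient's 15% is $302.40. Cost to patient: $512.40. OOP to date $752.40.
Claim 3 ($6,450): 15% coinsurance on $6,450 = $967.50. Patient pays $967.50; OOP now $1,719.90.
Claim 4 ($5,124): 15% coinsurance on $5,124 = $768.60. Patient pays $768.60; OOP now $2,488.50.

$768.60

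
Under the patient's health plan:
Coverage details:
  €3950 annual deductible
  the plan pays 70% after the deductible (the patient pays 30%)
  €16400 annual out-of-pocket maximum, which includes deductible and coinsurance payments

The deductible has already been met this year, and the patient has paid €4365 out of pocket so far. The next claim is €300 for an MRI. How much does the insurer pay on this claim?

€210

The deductible is already satisfied, so the full bill goes to coinsurance.
30% of €300 = €90 falls to the patient.
Year-to-date out-of-pocket becomes €4365 + €90 = €4455, still under the €16400 maximum, so no cap applies.
The plan picks up €300 − €90 = €210.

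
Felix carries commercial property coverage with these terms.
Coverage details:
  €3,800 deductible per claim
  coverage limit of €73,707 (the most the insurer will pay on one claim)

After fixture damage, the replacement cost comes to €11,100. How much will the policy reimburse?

€7,300

Less the €3,800 deductible: €11,100 − €3,800 = €7,300.
That's under the €73,707 cap, so the insurer reimburses the full €7,300.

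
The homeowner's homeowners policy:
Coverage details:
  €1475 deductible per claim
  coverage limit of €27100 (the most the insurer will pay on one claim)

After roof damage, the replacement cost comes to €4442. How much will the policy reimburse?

€2967

After the deductible, €4442 − €1475 = €2967 remains.
That's under the €27100 cap, so the insurer reimburses the full €2967.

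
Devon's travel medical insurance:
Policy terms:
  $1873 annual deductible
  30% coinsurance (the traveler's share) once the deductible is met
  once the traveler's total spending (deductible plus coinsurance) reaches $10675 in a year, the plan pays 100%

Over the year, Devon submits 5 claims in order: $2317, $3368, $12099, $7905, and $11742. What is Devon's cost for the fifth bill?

#1 ($2317): $1873 finishes the deductible; $444 goes to coinsurance; 30% of $444 = $133.20. Cost to traveler: $2006.20. OOP to date $2006.20.
#2 ($3368): deductible met; 30% of $3368 = $1010.40. Traveler owes $1010.40 (running OOP $3016.60).
#3 ($12099): deductible already satisfied, so traveler's share is 30% × $12099 = $3629.70. Traveler pays $3629.70; OOP now $6646.30.
#4 ($7905): deductible met; 30% of $7905 = $2371.50. Traveler pays $2371.50; OOP now $9017.80.
#5 ($11742): deductible met; 30% of $11742 = $3522.60. Adding that to $9017.80 gives $12540.40, past the $10675 cap; traveler pays only $10675 − $9017.80 = $1657.20.

$1657.20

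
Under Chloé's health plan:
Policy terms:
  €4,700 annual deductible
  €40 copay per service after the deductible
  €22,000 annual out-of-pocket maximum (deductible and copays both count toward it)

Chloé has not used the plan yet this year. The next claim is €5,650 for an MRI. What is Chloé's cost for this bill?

€4,740

Deductible not yet touched, so the first €4,700 of the bill goes to the deductible.
The remaining €950 (= €5,650 − €4,700) moves to the copay.
Copay on this service: €40.
So the patient owes €4,700 + €40 = €4,740 before any cap.
Cumulative spending €0 + €4,740 = €4,740 stays under the €22,000 maximum.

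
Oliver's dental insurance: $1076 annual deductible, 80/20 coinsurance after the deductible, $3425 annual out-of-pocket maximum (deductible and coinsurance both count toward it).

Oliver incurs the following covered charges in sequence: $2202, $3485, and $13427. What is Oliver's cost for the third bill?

$1426.80

Claim 1 ($2202): deductible takes $1076, $1126 remains; 20% of $1126 = $225.20. Patient pays $1301.20; OOP now $1301.20.
Claim 2 ($3485): deductible met; 20% of $3485 = $697. Patient pays $697; OOP now $1998.20.
Claim 3 ($13427): deductible already satisfied, so patient's share is 20% × $13427 = $2685.40. OOP would hit $4683.60 > $3425, so the cap limits the patient to $3425 − $1998.20 = $1426.80.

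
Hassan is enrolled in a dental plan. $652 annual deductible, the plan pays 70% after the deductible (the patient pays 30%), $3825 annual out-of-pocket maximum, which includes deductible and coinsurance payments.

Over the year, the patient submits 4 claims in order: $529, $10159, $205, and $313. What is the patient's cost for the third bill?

$61.50

Bill 1, $529: fully absorbed by the deductible. Cost to patient: $529. OOP to date $529.
Bill 2, $10159: $123 finishes the deductible; $10036 goes to coinsurance; coinsurance $10036 × 30% = $3010.80. Patient pays $3133.80; OOP now $3662.80.
Bill 3, $205: deductible met; 30% of $205 = $61.50. Cost to patient: $61.50. OOP to date $3724.30.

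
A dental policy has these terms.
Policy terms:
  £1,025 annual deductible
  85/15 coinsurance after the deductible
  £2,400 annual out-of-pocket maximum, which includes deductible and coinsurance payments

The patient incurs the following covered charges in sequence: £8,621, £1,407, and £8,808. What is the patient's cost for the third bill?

£24.55

#1 (£8,621): £1,025 finishes the deductible; £7,596 goes to coinsurance; coinsurance £7,596 × 15% = £1,139.40. Cost to patient: £2,164.40. OOP to date £2,164.40.
#2 (£1,407): deductible met; 15% of £1,407 = £211.05. Patient owes £211.05 (running OOP £2,375.45).
#3 (£8,808): deductible already satisfied, so patient's share is 15% × £8,808 = £1,321.20. OOP would hit £3,696.65 > £2,400, so the cap limits the patient to £2,400 − £2,375.45 = £24.55.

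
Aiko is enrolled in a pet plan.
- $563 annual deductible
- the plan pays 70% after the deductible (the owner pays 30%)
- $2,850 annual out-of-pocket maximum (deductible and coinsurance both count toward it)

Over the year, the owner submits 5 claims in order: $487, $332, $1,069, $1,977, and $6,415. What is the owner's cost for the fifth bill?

#1 ($487): all of it applies to the deductible. Owner pays $487; OOP now $487.
#2 ($332): $76 to deductible, leaving $256; coinsurance $256 × 30% = $76.80. Owner pays $152.80; OOP now $639.80.
#3 ($1,069): deductible met; 30% of $1,069 = $320.70. Cost to owner: $320.70. OOP to date $960.50.
#4 ($1,977): 30% coinsurance on $1,977 = $593.10. Owner pays $593.10; OOP now $1,553.60.
#5 ($6,415): deductible already satisfied, so owner's share is 30% × $6,415 = $1,924.50. Adding that to $1,553.60 gives $3,478.10, past the $2,850 cap; owner pays only $2,850 − $1,553.60 = $1,296.40.

$1,296.40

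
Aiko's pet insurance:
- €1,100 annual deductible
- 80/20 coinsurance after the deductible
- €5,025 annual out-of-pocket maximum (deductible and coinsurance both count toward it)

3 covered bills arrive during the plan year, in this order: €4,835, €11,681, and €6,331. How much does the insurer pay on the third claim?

€5,489.20

Claim 1 (€4,835): €1,100 finishes the deductible; €3,735 goes to coinsurance; owner's 20% is €747. Owner owes €1,847 (running OOP €1,847). Insurer: €4,835 − €1,847 = €2,988.
Claim 2 (€11,681): 20% coinsurance on €11,681 = €2,336.20. Cost to owner: €2,336.20. OOP to date €4,183.20. Insurer: €11,681 − €2,336.20 = €9,344.80.
Claim 3 (€6,331): deductible met; 20% of €6,331 = €1,266.20. That would push OOP to €5,449.40, over the €5,025 cap, so owner pays €5,025 − €4,183.20 = €841.80. Insurer: €6,331 − €841.80 = €5,489.20.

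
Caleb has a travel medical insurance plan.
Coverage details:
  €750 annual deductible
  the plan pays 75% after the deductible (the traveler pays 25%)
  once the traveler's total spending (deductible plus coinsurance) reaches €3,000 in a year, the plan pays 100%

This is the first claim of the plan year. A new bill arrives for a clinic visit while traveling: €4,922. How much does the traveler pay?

€1,793

The full €750 deductible is still open; €750 of this bill applies to it.
The remaining €4,172 (= €4,922 − €750) moves to coinsurance.
Traveler's 25% share of €4,172 is €1,043.
So the traveler owes €750 + €1,043 = €1,793 before any cap.
Total out-of-pocket so far would be €0 + €1,793 = €1,793, below the €3,000 cap — no reduction.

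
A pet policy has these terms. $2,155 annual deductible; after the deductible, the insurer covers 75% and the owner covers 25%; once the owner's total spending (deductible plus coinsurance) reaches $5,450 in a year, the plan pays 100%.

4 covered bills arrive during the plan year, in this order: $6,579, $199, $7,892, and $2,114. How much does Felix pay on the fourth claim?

$166.25

Claim 1 — $6,579: $2,155 finishes the deductible; $4,424 goes to coinsurance; 25% of $4,424 = $1,106. Owner pays $3,261; OOP now $3,261.
Claim 2 — $199: 25% coinsurance on $199 = $49.75. Owner pays $49.75; OOP now $3,310.75.
Claim 3 — $7,892: deductible already satisfied, so owner's share is 25% × $7,892 = $1,973. Owner pays $1,973; OOP now $5,283.75.
Claim 4 — $2,114: deductible already satisfied, so owner's share is 25% × $2,114 = $528.50. That would push OOP to $5,812.25, over the $5,450 cap, so owner pays $5,450 − $5,283.75 = $166.25.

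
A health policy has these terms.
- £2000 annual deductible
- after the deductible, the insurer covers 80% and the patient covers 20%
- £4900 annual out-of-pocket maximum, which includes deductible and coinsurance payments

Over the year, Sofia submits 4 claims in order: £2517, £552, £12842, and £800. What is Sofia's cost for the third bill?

£2568.40

Claim 1 (£2517): deductible takes £2000, £517 remains; 20% of £517 = £103.40. Cost to patient: £2103.40. OOP to date £2103.40.
Claim 2 (£552): deductible met; 20% of £552 = £110.40. Patient owes £110.40 (running OOP £2213.80).
Claim 3 (£12842): deductible met; 20% of £12842 = £2568.40. Patient pays £2568.40; OOP now £4782.20.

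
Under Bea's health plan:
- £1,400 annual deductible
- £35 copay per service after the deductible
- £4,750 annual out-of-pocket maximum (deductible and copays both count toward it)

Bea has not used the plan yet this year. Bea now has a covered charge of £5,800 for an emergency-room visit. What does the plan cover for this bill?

£4,365

Nothing has been paid toward the £1,400 deductible, so the first £1,400 of this charge is applied there.
The remaining £4,400 (= £5,800 − £1,400) moves to the copay.
Copay on this service: £35.
That puts the patient's cost at £1,400 + £35 = £1,435 before any cap.
Total out-of-pocket so far would be £0 + £1,435 = £1,435, below the £4,750 cap — no reduction.
The plan picks up £5,800 − £1,435 = £4,365.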